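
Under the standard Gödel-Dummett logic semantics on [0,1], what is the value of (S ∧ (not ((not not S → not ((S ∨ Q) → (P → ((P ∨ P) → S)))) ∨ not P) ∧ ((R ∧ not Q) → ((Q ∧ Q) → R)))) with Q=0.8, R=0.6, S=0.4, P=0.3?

not S: Gödel ¬ of 0.4 = 0 (operand ≠ 0)
not not S: Gödel ¬ of 0 = 1 (operand is 0)
(S ∨ Q) = max(0.4, 0.8) = 0.8
(P ∨ P) = max(0.3, 0.3) = 0.3
((P ∨ P) → S): 0.3 ≤ 0.4, so result = 1
(P → ((P ∨ P) → S)): 0.3 ≤ 1, so result = 1
((S ∨ Q) → (P → ((P ∨ P) → S))): 0.8 ≤ 1, so result = 1
not ((S ∨ Q) → (P → ((P ∨ P) → S))): Gödel ¬ of 1 = 0 (operand ≠ 0)
(not not S → not ((S ∨ Q) → (P → ((P ∨ P) → S)))): 1 > 0, so result = 0
not P: Gödel ¬ of 0.3 = 0 (operand ≠ 0)
((not not S → not ((S ∨ Q) → (P → ((P ∨ P) → S)))) ∨ not P) = max(0, 0) = 0
not ((not not S → not ((S ∨ Q) → (P → ((P ∨ P) → S)))) ∨ not P): Gödel ¬ of 0 = 1 (operand is 0)
not Q: Gödel ¬ of 0.8 = 0 (operand ≠ 0)
(R ∧ not Q) = min(0.6, 0) = 0
(Q ∧ Q) = min(0.8, 0.8) = 0.8
((Q ∧ Q) → R): 0.8 > 0.6, so result = 0.6
((R ∧ not Q) → ((Q ∧ Q) → R)): 0 ≤ 0.6, so result = 1
(not ((not not S → not ((S ∨ Q) → (P → ((P ∨ P) → S)))) ∨ not P) ∧ ((R ∧ not Q) → ((Q ∧ Q) → R))) = min(1, 1) = 1
(S ∧ (not ((not not S → not ((S ∨ Q) → (P → ((P ∨ P) → S)))) ∨ not P) ∧ ((R ∧ not Q) → ((Q ∧ Q) → R)))) = min(0.4, 1) = 0.4

0.40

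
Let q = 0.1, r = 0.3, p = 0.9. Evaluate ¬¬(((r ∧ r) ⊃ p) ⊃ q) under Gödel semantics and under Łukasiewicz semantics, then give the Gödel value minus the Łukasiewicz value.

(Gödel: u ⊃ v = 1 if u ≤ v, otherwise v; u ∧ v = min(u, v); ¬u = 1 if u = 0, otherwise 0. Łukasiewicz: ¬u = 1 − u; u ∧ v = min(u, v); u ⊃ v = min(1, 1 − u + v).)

0.90

Gödel evaluation:
  (r ∧ r) = min(0.3, 0.3) = 0.3
  ((r ∧ r) ⊃ p): 0.3 ≤ 0.9, so result = 1
  (((r ∧ r) ⊃ p) ⊃ q): 1 > 0.1, so result = 0.1
  ¬(((r ∧ r) ⊃ p) ⊃ q): Gödel ¬ of 0.1 = 0 (operand ≠ 0)
  ¬¬(((r ∧ r) ⊃ p) ⊃ q): Gödel ¬ of 0 = 1 (operand is 0)
  Gödel value = 1
Łukasiewicz evaluation:
  (r ∧ r) = min(0.3, 0.3) = 0.3
  ((r ∧ r) ⊃ p): min(1, 1 − 0.3 + 0.9) = 1
  (((r ∧ r) ⊃ p) ⊃ q): min(1, 1 − 1 + 0.1) = 0.1
  ¬(((r ∧ r) ⊃ p) ⊃ q): Łukasiewicz ¬ gives 1 − 0.1 = 0.9
  ¬¬(((r ∧ r) ⊃ p) ⊃ q): Łukasiewicz ¬ gives 1 − 0.9 = 0.1
  Łukasiewicz value = 0.1
Difference: 1 − 0.1 = 0.90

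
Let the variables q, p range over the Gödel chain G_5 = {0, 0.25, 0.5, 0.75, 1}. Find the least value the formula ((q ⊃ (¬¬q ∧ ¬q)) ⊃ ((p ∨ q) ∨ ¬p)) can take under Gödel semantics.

The minimum is attained at q = 0, p = 0.25:
  ¬q: Gödel ¬ of 0 = 1 (operand is 0)
  ¬¬q: Gödel ¬ of 1 = 0 (operand ≠ 0)
  ¬q: Gödel ¬ of 0 = 1 (operand is 0)
  (¬¬q ∧ ¬q) = min(0, 1) = 0
  (q ⊃ (¬¬q ∧ ¬q)): 0 ≤ 0, so result = 1
  (p ∨ q) = max(0.25, 0) = 0.25
  ¬p: Gödel ¬ of 0.25 = 0 (operand ≠ 0)
  ((p ∨ q) ∨ ¬p) = max(0.25, 0) = 0.25
  ((q ⊃ (¬¬q ∧ ¬q)) ⊃ ((p ∨ q) ∨ ¬p)): 1 > 0.25, so result = 0.25
Checking all 25 assignments confirms none give a value below 0.25.

0.25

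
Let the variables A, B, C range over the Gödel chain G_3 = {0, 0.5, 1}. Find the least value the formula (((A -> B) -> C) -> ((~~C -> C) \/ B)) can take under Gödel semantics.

The minimum is attained at A = 0.5, B = 0, C = 0.5:
  (A -> B): 0.5 > 0, so result = 0
  ((A -> B) -> C): 0 ≤ 0.5, so result = 1
  ~C: Gödel ¬ of 0.5 = 0 (operand ≠ 0)
  ~~C: Gödel ¬ of 0 = 1 (operand is 0)
  (~~C -> C): 1 > 0.5, so result = 0.5
  ((~~C -> C) \/ B) = max(0.5, 0) = 0.5
  (((A -> B) -> C) -> ((~~C -> C) \/ B)): 1 > 0.5, so result = 0.5
Checking all 27 assignments confirms none give a value below 0.50.

0.50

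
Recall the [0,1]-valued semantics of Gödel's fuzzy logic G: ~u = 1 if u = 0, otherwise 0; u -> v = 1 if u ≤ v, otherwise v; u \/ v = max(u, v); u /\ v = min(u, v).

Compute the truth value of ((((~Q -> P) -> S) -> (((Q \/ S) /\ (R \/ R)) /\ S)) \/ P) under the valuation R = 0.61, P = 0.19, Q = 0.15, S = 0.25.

~Q: Gödel ¬ of 0.15 = 0 (operand ≠ 0)
(~Q -> P): 0 ≤ 0.19, so result = 1
((~Q -> P) -> S): 1 > 0.25, so result = 0.25
(Q \/ S) = max(0.15, 0.25) = 0.25
(R \/ R) = max(0.61, 0.61) = 0.61
((Q \/ S) /\ (R \/ R)) = min(0.25, 0.61) = 0.25
(((Q \/ S) /\ (R \/ R)) /\ S) = min(0.25, 0.25) = 0.25
(((~Q -> P) -> S) -> (((Q \/ S) /\ (R \/ R)) /\ S)): 0.25 ≤ 0.25, so result = 1
((((~Q -> P) -> S) -> (((Q \/ S) /\ (R \/ R)) /\ S)) \/ P) = max(1, 0.19) = 1

1.00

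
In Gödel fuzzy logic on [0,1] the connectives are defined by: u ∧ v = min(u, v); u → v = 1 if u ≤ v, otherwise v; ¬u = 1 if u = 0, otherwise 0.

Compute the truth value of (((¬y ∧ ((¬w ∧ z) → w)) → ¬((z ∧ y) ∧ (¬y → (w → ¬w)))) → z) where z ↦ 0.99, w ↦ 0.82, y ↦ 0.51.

¬y: Gödel ¬ of 0.51 = 0 (operand ≠ 0)
¬w: Gödel ¬ of 0.82 = 0 (operand ≠ 0)
(¬w ∧ z) = min(0, 0.99) = 0
((¬w ∧ z) → w): 0 ≤ 0.82, so result = 1
(¬y ∧ ((¬w ∧ z) → w)) = min(0, 1) = 0
(z ∧ y) = min(0.99, 0.51) = 0.51
¬y: Gödel ¬ of 0.51 = 0 (operand ≠ 0)
¬w: Gödel ¬ of 0.82 = 0 (operand ≠ 0)
(w → ¬w): 0.82 > 0, so result = 0
(¬y → (w → ¬w)): 0 ≤ 0, so result = 1
((z ∧ y) ∧ (¬y → (w → ¬w))) = min(0.51, 1) = 0.51
¬((z ∧ y) ∧ (¬y → (w → ¬w))): Gödel ¬ of 0.51 = 0 (operand ≠ 0)
((¬y ∧ ((¬w ∧ z) → w)) → ¬((z ∧ y) ∧ (¬y → (w → ¬w)))): 0 ≤ 0, so result = 1
(((¬y ∧ ((¬w ∧ z) → w)) → ¬((z ∧ y) ∧ (¬y → (w → ¬w)))) → z): 1 > 0.99, so result = 0.99

0.99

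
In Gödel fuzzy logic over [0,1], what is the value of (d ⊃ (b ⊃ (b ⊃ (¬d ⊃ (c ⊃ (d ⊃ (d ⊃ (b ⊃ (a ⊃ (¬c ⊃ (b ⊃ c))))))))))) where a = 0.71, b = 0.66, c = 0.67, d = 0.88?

1.00

¬d: Gödel ¬ of 0.88 = 0 (operand ≠ 0)
¬c: Gödel ¬ of 0.67 = 0 (operand ≠ 0)
(b ⊃ c): 0.66 ≤ 0.67, so result = 1
(¬c ⊃ (b ⊃ c)): 0 ≤ 1, so result = 1
(a ⊃ (¬c ⊃ (b ⊃ c))): 0.71 ≤ 1, so result = 1
(b ⊃ (a ⊃ (¬c ⊃ (b ⊃ c)))): 0.66 ≤ 1, so result = 1
(d ⊃ (b ⊃ (a ⊃ (¬c ⊃ (b ⊃ c))))): 0.88 ≤ 1, so result = 1
(d ⊃ (d ⊃ (b ⊃ (a ⊃ (¬c ⊃ (b ⊃ c)))))): 0.88 ≤ 1, so result = 1
(c ⊃ (d ⊃ (d ⊃ (b ⊃ (a ⊃ (¬c ⊃ (b ⊃ c))))))): 0.67 ≤ 1, so result = 1
(¬d ⊃ (c ⊃ (d ⊃ (d ⊃ (b ⊃ (a ⊃ (¬c ⊃ (b ⊃ c)))))))): 0 ≤ 1, so result = 1
(b ⊃ (¬d ⊃ (c ⊃ (d ⊃ (d ⊃ (b ⊃ (a ⊃ (¬c ⊃ (b ⊃ c))))))))): 0.66 ≤ 1, so result = 1
(b ⊃ (b ⊃ (¬d ⊃ (c ⊃ (d ⊃ (d ⊃ (b ⊃ (a ⊃ (¬c ⊃ (b ⊃ c)))))))))): 0.66 ≤ 1, so result = 1
(d ⊃ (b ⊃ (b ⊃ (¬d ⊃ (c ⊃ (d ⊃ (d ⊃ (b ⊃ (a ⊃ (¬c ⊃ (b ⊃ c))))))))))): 0.88 ≤ 1, so result = 1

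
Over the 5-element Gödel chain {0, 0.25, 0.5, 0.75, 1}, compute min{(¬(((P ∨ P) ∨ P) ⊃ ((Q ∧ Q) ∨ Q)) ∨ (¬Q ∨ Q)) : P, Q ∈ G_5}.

0.25

The minimum is attained at P = 0, Q = 0.25:
  (P ∨ P) = max(0, 0) = 0
  ((P ∨ P) ∨ P) = max(0, 0) = 0
  (Q ∧ Q) = min(0.25, 0.25) = 0.25
  ((Q ∧ Q) ∨ Q) = max(0.25, 0.25) = 0.25
  (((P ∨ P) ∨ P) ⊃ ((Q ∧ Q) ∨ Q)): 0 ≤ 0.25, so result = 1
  ¬(((P ∨ P) ∨ P) ⊃ ((Q ∧ Q) ∨ Q)): Gödel ¬ of 1 = 0 (operand ≠ 0)
  ¬Q: Gödel ¬ of 0.25 = 0 (operand ≠ 0)
  (¬Q ∨ Q) = max(0, 0.25) = 0.25
  (¬(((P ∨ P) ∨ P) ⊃ ((Q ∧ Q) ∨ Q)) ∨ (¬Q ∨ Q)) = max(0, 0.25) = 0.25
Checking all 25 assignments confirms none give a value below 0.25.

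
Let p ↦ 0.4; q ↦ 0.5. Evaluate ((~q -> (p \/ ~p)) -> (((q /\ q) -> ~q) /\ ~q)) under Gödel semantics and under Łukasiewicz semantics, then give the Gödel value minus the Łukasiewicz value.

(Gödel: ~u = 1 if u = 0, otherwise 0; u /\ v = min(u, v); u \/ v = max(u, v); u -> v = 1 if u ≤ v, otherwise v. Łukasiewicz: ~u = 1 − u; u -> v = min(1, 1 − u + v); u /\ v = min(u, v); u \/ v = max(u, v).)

-0.50

Gödel evaluation:
  ~q: Gödel ¬ of 0.5 = 0 (operand ≠ 0)
  ~p: Gödel ¬ of 0.4 = 0 (operand ≠ 0)
  (p \/ ~p) = max(0.4, 0) = 0.4
  (~q -> (p \/ ~p)): 0 ≤ 0.4, so result = 1
  (q /\ q) = min(0.5, 0.5) = 0.5
  ~q: Gödel ¬ of 0.5 = 0 (operand ≠ 0)
  ((q /\ q) -> ~q): 0.5 > 0, so result = 0
  ~q: Gödel ¬ of 0.5 = 0 (operand ≠ 0)
  (((q /\ q) -> ~q) /\ ~q) = min(0, 0) = 0
  ((~q -> (p \/ ~p)) -> (((q /\ q) -> ~q) /\ ~q)): 1 > 0, so result = 0
  Gödel value = 0
Łukasiewicz evaluation:
  ~q: Łukasiewicz ¬ gives 1 − 0.5 = 0.5
  ~p: Łukasiewicz ¬ gives 1 − 0.4 = 0.6
  (p \/ ~p) = max(0.4, 0.6) = 0.6
  (~q -> (p \/ ~p)): min(1, 1 − 0.5 + 0.6) = 1
  (q /\ q) = min(0.5, 0.5) = 0.5
  ~q: Łukasiewicz ¬ gives 1 − 0.5 = 0.5
  ((q /\ q) -> ~q): min(1, 1 − 0.5 + 0.5) = 1
  ~q: Łukasiewicz ¬ gives 1 − 0.5 = 0.5
  (((q /\ q) -> ~q) /\ ~q) = min(1, 0.5) = 0.5
  ((~q -> (p \/ ~p)) -> (((q /\ q) -> ~q) /\ ~q)): min(1, 1 − 1 + 0.5) = 0.5
  Łukasiewicz value = 0.5
Difference: 0 − 0.5 = -0.50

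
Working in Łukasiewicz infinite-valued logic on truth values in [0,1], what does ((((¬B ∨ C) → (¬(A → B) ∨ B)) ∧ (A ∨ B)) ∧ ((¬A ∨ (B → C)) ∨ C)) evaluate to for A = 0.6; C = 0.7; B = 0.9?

¬B: Łukasiewicz ¬ gives 1 − 0.9 = 0.1
(¬B ∨ C) = max(0.1, 0.7) = 0.7
(A → B): min(1, 1 − 0.6 + 0.9) = 1
¬(A → B): Łukasiewicz ¬ gives 1 − 1 = 0
(¬(A → B) ∨ B) = max(0, 0.9) = 0.9
((¬B ∨ C) → (¬(A → B) ∨ B)): min(1, 1 − 0.7 + 0.9) = 1
(A ∨ B) = max(0.6, 0.9) = 0.9
(((¬B ∨ C) → (¬(A → B) ∨ B)) ∧ (A ∨ B)) = min(1, 0.9) = 0.9
¬A: Łukasiewicz ¬ gives 1 − 0.6 = 0.4
(B → C): min(1, 1 − 0.9 + 0.7) = 0.8
(¬A ∨ (B → C)) = max(0.4, 0.8) = 0.8
((¬A ∨ (B → C)) ∨ C) = max(0.8, 0.7) = 0.8
((((¬B ∨ C) → (¬(A → B) ∨ B)) ∧ (A ∨ B)) ∧ ((¬A ∨ (B → C)) ∨ C)) = min(0.9, 0.8) = 0.8

0.80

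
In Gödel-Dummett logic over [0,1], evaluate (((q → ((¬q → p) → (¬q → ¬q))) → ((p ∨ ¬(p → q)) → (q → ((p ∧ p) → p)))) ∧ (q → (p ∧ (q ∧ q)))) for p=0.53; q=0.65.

0.53

¬q: Gödel ¬ of 0.65 = 0 (operand ≠ 0)
(¬q → p): 0 ≤ 0.53, so result = 1
¬q: Gödel ¬ of 0.65 = 0 (operand ≠ 0)
¬q: Gödel ¬ of 0.65 = 0 (operand ≠ 0)
(¬q → ¬q): 0 ≤ 0, so result = 1
((¬q → p) → (¬q → ¬q)): 1 ≤ 1, so result = 1
(q → ((¬q → p) → (¬q → ¬q))): 0.65 ≤ 1, so result = 1
(p → q): 0.53 ≤ 0.65, so result = 1
¬(p → q): Gödel ¬ of 1 = 0 (operand ≠ 0)
(p ∨ ¬(p → q)) = max(0.53, 0) = 0.53
(p ∧ p) = min(0.53, 0.53) = 0.53
((p ∧ p) → p): 0.53 ≤ 0.53, so result = 1
(q → ((p ∧ p) → p)): 0.65 ≤ 1, so result = 1
((p ∨ ¬(p → q)) → (q → ((p ∧ p) → p))): 0.53 ≤ 1, so result = 1
((q → ((¬q → p) → (¬q → ¬q))) → ((p ∨ ¬(p → q)) → (q → ((p ∧ p) → p)))): 1 ≤ 1, so result = 1
(q ∧ q) = min(0.65, 0.65) = 0.65
(p ∧ (q ∧ q)) = min(0.53, 0.65) = 0.53
(q → (p ∧ (q ∧ q))): 0.65 > 0.53, so result = 0.53
(((q → ((¬q → p) → (¬q → ¬q))) → ((p ∨ ¬(p → q)) → (q → ((p ∧ p) → p)))) ∧ (q → (p ∧ (q ∧ q)))) = min(1, 0.53) = 0.53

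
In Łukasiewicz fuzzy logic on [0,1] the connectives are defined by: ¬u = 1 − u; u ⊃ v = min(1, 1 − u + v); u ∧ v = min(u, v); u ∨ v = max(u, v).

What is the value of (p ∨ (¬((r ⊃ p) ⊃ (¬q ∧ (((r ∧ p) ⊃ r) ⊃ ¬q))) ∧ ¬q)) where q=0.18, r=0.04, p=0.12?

(r ⊃ p): min(1, 1 − 0.04 + 0.12) = 1
¬q: Łukasiewicz ¬ gives 1 − 0.18 = 0.82
(r ∧ p) = min(0.04, 0.12) = 0.04
((r ∧ p) ⊃ r): min(1, 1 − 0.04 + 0.04) = 1
¬q: Łukasiewicz ¬ gives 1 − 0.18 = 0.82
(((r ∧ p) ⊃ r) ⊃ ¬q): min(1, 1 − 1 + 0.82) = 0.82
(¬q ∧ (((r ∧ p) ⊃ r) ⊃ ¬q)) = min(0.82, 0.82) = 0.82
((r ⊃ p) ⊃ (¬q ∧ (((r ∧ p) ⊃ r) ⊃ ¬q))): min(1, 1 − 1 + 0.82) = 0.82
¬((r ⊃ p) ⊃ (¬q ∧ (((r ∧ p) ⊃ r) ⊃ ¬q))): Łukasiewicz ¬ gives 1 − 0.82 = 0.18
¬q: Łukasiewicz ¬ gives 1 − 0.18 = 0.82
(¬((r ⊃ p) ⊃ (¬q ∧ (((r ∧ p) ⊃ r) ⊃ ¬q))) ∧ ¬q) = min(0.18, 0.82) = 0.18
(p ∨ (¬((r ⊃ p) ⊃ (¬q ∧ (((r ∧ p) ⊃ r) ⊃ ¬q))) ∧ ¬q)) = max(0.12, 0.18) = 0.18

0.18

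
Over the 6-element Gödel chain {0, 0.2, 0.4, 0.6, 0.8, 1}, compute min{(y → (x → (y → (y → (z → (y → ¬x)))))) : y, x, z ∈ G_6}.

0.00

The minimum is attained at y = 0.2, x = 0.2, z = 0.2:
  ¬x: Gödel ¬ of 0.2 = 0 (operand ≠ 0)
  (y → ¬x): 0.2 > 0, so result = 0
  (z → (y → ¬x)): 0.2 > 0, so result = 0
  (y → (z → (y → ¬x))): 0.2 > 0, so result = 0
  (y → (y → (z → (y → ¬x)))): 0.2 > 0, so result = 0
  (x → (y → (y → (z → (y → ¬x))))): 0.2 > 0, so result = 0
  (y → (x → (y → (y → (z → (y → ¬x)))))): 0.2 > 0, so result = 0
Checking all 216 assignments confirms none give a value below 0.00.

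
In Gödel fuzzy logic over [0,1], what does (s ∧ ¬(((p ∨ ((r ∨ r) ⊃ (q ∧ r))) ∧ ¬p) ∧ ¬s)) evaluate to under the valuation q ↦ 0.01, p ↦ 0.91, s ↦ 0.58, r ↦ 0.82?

0.58

(r ∨ r) = max(0.82, 0.82) = 0.82
(q ∧ r) = min(0.01, 0.82) = 0.01
((r ∨ r) ⊃ (q ∧ r)): 0.82 > 0.01, so result = 0.01
(p ∨ ((r ∨ r) ⊃ (q ∧ r))) = max(0.91, 0.01) = 0.91
¬p: Gödel ¬ of 0.91 = 0 (operand ≠ 0)
((p ∨ ((r ∨ r) ⊃ (q ∧ r))) ∧ ¬p) = min(0.91, 0) = 0
¬s: Gödel ¬ of 0.58 = 0 (operand ≠ 0)
(((p ∨ ((r ∨ r) ⊃ (q ∧ r))) ∧ ¬p) ∧ ¬s) = min(0, 0) = 0
¬(((p ∨ ((r ∨ r) ⊃ (q ∧ r))) ∧ ¬p) ∧ ¬s): Gödel ¬ of 0 = 1 (operand is 0)
(s ∧ ¬(((p ∨ ((r ∨ r) ⊃ (q ∧ r))) ∧ ¬p) ∧ ¬s)) = min(0.58, 1) = 0.58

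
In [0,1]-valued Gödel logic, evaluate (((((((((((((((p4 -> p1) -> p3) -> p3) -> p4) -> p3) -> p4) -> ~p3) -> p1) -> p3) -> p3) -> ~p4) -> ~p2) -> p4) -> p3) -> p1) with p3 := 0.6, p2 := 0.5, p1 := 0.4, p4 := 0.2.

(p4 -> p1): 0.2 ≤ 0.4, so result = 1
((p4 -> p1) -> p3): 1 > 0.6, so result = 0.6
(((p4 -> p1) -> p3) -> p3): 0.6 ≤ 0.6, so result = 1
((((p4 -> p1) -> p3) -> p3) -> p4): 1 > 0.2, so result = 0.2
(((((p4 -> p1) -> p3) -> p3) -> p4) -> p3): 0.2 ≤ 0.6, so result = 1
((((((p4 -> p1) -> p3) -> p3) -> p4) -> p3) -> p4): 1 > 0.2, so result = 0.2
~p3: Gödel ¬ of 0.6 = 0 (operand ≠ 0)
(((((((p4 -> p1) -> p3) -> p3) -> p4) -> p3) -> p4) -> ~p3): 0.2 > 0, so result = 0
((((((((p4 -> p1) -> p3) -> p3) -> p4) -> p3) -> p4) -> ~p3) -> p1): 0 ≤ 0.4, so result = 1
(((((((((p4 -> p1) -> p3) -> p3) -> p4) -> p3) -> p4) -> ~p3) -> p1) -> p3): 1 > 0.6, so result = 0.6
((((((((((p4 -> p1) -> p3) -> p3) -> p4) -> p3) -> p4) -> ~p3) -> p1) -> p3) -> p3): 0.6 ≤ 0.6, so result = 1
~p4: Gödel ¬ of 0.2 = 0 (operand ≠ 0)
(((((((((((p4 -> p1) -> p3) -> p3) -> p4) -> p3) -> p4) -> ~p3) -> p1) -> p3) -> p3) -> ~p4): 1 > 0, so result = 0
~p2: Gödel ¬ of 0.5 = 0 (operand ≠ 0)
((((((((((((p4 -> p1) -> p3) -> p3) -> p4) -> p3) -> p4) -> ~p3) -> p1) -> p3) -> p3) -> ~p4) -> ~p2): 0 ≤ 0, so result = 1
(((((((((((((p4 -> p1) -> p3) -> p3) -> p4) -> p3) -> p4) -> ~p3) -> p1) -> p3) -> p3) -> ~p4) -> ~p2) -> p4): 1 > 0.2, so result = 0.2
((((((((((((((p4 -> p1) -> p3) -> p3) -> p4) -> p3) -> p4) -> ~p3) -> p1) -> p3) -> p3) -> ~p4) -> ~p2) -> p4) -> p3): 0.2 ≤ 0.6, so result = 1
(((((((((((((((p4 -> p1) -> p3) -> p3) -> p4) -> p3) -> p4) -> ~p3) -> p1) -> p3) -> p3) -> ~p4) -> ~p2) -> p4) -> p3) -> p1): 1 > 0.4, so result = 0.4

0.40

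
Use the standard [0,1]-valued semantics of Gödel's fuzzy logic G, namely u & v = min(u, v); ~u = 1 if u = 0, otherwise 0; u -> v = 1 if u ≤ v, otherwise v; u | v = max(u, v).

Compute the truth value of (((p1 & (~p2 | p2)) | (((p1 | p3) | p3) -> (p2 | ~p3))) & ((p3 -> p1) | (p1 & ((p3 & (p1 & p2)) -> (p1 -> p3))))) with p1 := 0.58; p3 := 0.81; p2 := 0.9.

0.58

~p2: Gödel ¬ of 0.9 = 0 (operand ≠ 0)
(~p2 | p2) = max(0, 0.9) = 0.9
(p1 & (~p2 | p2)) = min(0.58, 0.9) = 0.58
(p1 | p3) = max(0.58, 0.81) = 0.81
((p1 | p3) | p3) = max(0.81, 0.81) = 0.81
~p3: Gödel ¬ of 0.81 = 0 (operand ≠ 0)
(p2 | ~p3) = max(0.9, 0) = 0.9
(((p1 | p3) | p3) -> (p2 | ~p3)): 0.81 ≤ 0.9, so result = 1
((p1 & (~p2 | p2)) | (((p1 | p3) | p3) -> (p2 | ~p3))) = max(0.58, 1) = 1
(p3 -> p1): 0.81 > 0.58, so result = 0.58
(p1 & p2) = min(0.58, 0.9) = 0.58
(p3 & (p1 & p2)) = min(0.81, 0.58) = 0.58
(p1 -> p3): 0.58 ≤ 0.81, so result = 1
((p3 & (p1 & p2)) -> (p1 -> p3)): 0.58 ≤ 1, so result = 1
(p1 & ((p3 & (p1 & p2)) -> (p1 -> p3))) = min(0.58, 1) = 0.58
((p3 -> p1) | (p1 & ((p3 & (p1 & p2)) -> (p1 -> p3)))) = max(0.58, 0.58) = 0.58
(((p1 & (~p2 | p2)) | (((p1 | p3) | p3) -> (p2 | ~p3))) & ((p3 -> p1) | (p1 & ((p3 & (p1 & p2)) -> (p1 -> p3))))) = min(1, 0.58) = 0.58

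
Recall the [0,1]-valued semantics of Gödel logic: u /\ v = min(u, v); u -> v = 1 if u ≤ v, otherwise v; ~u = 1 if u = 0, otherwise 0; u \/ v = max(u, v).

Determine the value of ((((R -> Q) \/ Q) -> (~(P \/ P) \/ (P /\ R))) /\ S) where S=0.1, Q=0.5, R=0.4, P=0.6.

(R -> Q): 0.4 ≤ 0.5, so result = 1
((R -> Q) \/ Q) = max(1, 0.5) = 1
(P \/ P) = max(0.6, 0.6) = 0.6
~(P \/ P): Gödel ¬ of 0.6 = 0 (operand ≠ 0)
(P /\ R) = min(0.6, 0.4) = 0.4
(~(P \/ P) \/ (P /\ R)) = max(0, 0.4) = 0.4
(((R -> Q) \/ Q) -> (~(P \/ P) \/ (P /\ R))): 1 > 0.4, so result = 0.4
((((R -> Q) \/ Q) -> (~(P \/ P) \/ (P /\ R))) /\ S) = min(0.4, 0.1) = 0.1

0.10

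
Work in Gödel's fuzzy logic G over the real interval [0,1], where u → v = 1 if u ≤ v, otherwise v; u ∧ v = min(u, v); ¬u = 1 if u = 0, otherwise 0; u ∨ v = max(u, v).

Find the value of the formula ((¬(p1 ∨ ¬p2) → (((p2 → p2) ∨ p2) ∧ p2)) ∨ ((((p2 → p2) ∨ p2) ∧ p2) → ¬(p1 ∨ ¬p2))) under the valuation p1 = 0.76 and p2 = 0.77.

¬p2: Gödel ¬ of 0.77 = 0 (operand ≠ 0)
(p1 ∨ ¬p2) = max(0.76, 0) = 0.76
¬(p1 ∨ ¬p2): Gödel ¬ of 0.76 = 0 (operand ≠ 0)
(p2 → p2): 0.77 ≤ 0.77, so result = 1
((p2 → p2) ∨ p2) = max(1, 0.77) = 1
(((p2 → p2) ∨ p2) ∧ p2) = min(1, 0.77) = 0.77
(¬(p1 ∨ ¬p2) → (((p2 → p2) ∨ p2) ∧ p2)): 0 ≤ 0.77, so result = 1
(p2 → p2): 0.77 ≤ 0.77, so result = 1
((p2 → p2) ∨ p2) = max(1, 0.77) = 1
(((p2 → p2) ∨ p2) ∧ p2) = min(1, 0.77) = 0.77
¬p2: Gödel ¬ of 0.77 = 0 (operand ≠ 0)
(p1 ∨ ¬p2) = max(0.76, 0) = 0.76
¬(p1 ∨ ¬p2): Gödel ¬ of 0.76 = 0 (operand ≠ 0)
((((p2 → p2) ∨ p2) ∧ p2) → ¬(p1 ∨ ¬p2)): 0.77 > 0, so result = 0
((¬(p1 ∨ ¬p2) → (((p2 → p2) ∨ p2) ∧ p2)) ∨ ((((p2 → p2) ∨ p2) ∧ p2) → ¬(p1 ∨ ¬p2))) = max(1, 0) = 1

1.00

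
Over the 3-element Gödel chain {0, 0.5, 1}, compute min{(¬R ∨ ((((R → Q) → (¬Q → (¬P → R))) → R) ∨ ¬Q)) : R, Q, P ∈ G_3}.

0.50

The minimum is attained at R = 0.5, Q = 0.5, P = 0:
  ¬R: Gödel ¬ of 0.5 = 0 (operand ≠ 0)
  (R → Q): 0.5 ≤ 0.5, so result = 1
  ¬Q: Gödel ¬ of 0.5 = 0 (operand ≠ 0)
  ¬P: Gödel ¬ of 0 = 1 (operand is 0)
  (¬P → R): 1 > 0.5, so result = 0.5
  (¬Q → (¬P → R)): 0 ≤ 0.5, so result = 1
  ((R → Q) → (¬Q → (¬P → R))): 1 ≤ 1, so result = 1
  (((R → Q) → (¬Q → (¬P → R))) → R): 1 > 0.5, so result = 0.5
  ¬Q: Gödel ¬ of 0.5 = 0 (operand ≠ 0)
  ((((R → Q) → (¬Q → (¬P → R))) → R) ∨ ¬Q) = max(0.5, 0) = 0.5
  (¬R ∨ ((((R → Q) → (¬Q → (¬P → R))) → R) ∨ ¬Q)) = max(0, 0.5) = 0.5
Checking all 27 assignments confirms none give a value below 0.50.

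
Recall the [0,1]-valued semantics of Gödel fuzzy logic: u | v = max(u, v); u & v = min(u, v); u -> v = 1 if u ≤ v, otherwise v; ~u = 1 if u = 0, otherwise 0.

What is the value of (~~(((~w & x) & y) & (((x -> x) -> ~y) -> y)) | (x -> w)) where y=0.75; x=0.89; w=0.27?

~w: Gödel ¬ of 0.27 = 0 (operand ≠ 0)
(~w & x) = min(0, 0.89) = 0
((~w & x) & y) = min(0, 0.75) = 0
(x -> x): 0.89 ≤ 0.89, so result = 1
~y: Gödel ¬ of 0.75 = 0 (operand ≠ 0)
((x -> x) -> ~y): 1 > 0, so result = 0
(((x -> x) -> ~y) -> y): 0 ≤ 0.75, so result = 1
(((~w & x) & y) & (((x -> x) -> ~y) -> y)) = min(0, 1) = 0
~(((~w & x) & y) & (((x -> x) -> ~y) -> y)): Gödel ¬ of 0 = 1 (operand is 0)
~~(((~w & x) & y) & (((x -> x) -> ~y) -> y)): Gödel ¬ of 1 = 0 (operand ≠ 0)
(x -> w): 0.89 > 0.27, so result = 0.27
(~~(((~w & x) & y) & (((x -> x) -> ~y) -> y)) | (x -> w)) = max(0, 0.27) = 0.27

0.27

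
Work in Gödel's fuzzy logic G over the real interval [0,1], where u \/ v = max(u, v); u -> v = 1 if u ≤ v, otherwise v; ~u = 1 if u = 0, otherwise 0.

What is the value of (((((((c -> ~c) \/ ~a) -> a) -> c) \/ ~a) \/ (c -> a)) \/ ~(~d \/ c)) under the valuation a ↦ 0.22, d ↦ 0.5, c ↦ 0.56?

0.56

~c: Gödel ¬ of 0.56 = 0 (operand ≠ 0)
(c -> ~c): 0.56 > 0, so result = 0
~a: Gödel ¬ of 0.22 = 0 (operand ≠ 0)
((c -> ~c) \/ ~a) = max(0, 0) = 0
(((c -> ~c) \/ ~a) -> a): 0 ≤ 0.22, so result = 1
((((c -> ~c) \/ ~a) -> a) -> c): 1 > 0.56, so result = 0.56
~a: Gödel ¬ of 0.22 = 0 (operand ≠ 0)
(((((c -> ~c) \/ ~a) -> a) -> c) \/ ~a) = max(0.56, 0) = 0.56
(c -> a): 0.56 > 0.22, so result = 0.22
((((((c -> ~c) \/ ~a) -> a) -> c) \/ ~a) \/ (c -> a)) = max(0.56, 0.22) = 0.56
~d: Gödel ¬ of 0.5 = 0 (operand ≠ 0)
(~d \/ c) = max(0, 0.56) = 0.56
~(~d \/ c): Gödel ¬ of 0.56 = 0 (operand ≠ 0)
(((((((c -> ~c) \/ ~a) -> a) -> c) \/ ~a) \/ (c -> a)) \/ ~(~d \/ c)) = max(0.56, 0) = 0.56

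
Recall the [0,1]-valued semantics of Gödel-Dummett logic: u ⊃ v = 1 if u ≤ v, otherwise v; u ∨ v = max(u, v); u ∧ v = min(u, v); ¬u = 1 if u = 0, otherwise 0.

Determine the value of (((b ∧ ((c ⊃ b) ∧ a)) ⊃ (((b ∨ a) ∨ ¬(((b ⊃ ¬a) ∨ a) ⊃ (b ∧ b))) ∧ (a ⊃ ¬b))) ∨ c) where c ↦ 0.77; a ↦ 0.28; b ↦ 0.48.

(c ⊃ b): 0.77 > 0.48, so result = 0.48
((c ⊃ b) ∧ a) = min(0.48, 0.28) = 0.28
(b ∧ ((c ⊃ b) ∧ a)) = min(0.48, 0.28) = 0.28
(b ∨ a) = max(0.48, 0.28) = 0.48
¬a: Gödel ¬ of 0.28 = 0 (operand ≠ 0)
(b ⊃ ¬a): 0.48 > 0, so result = 0
((b ⊃ ¬a) ∨ a) = max(0, 0.28) = 0.28
(b ∧ b) = min(0.48, 0.48) = 0.48
(((b ⊃ ¬a) ∨ a) ⊃ (b ∧ b)): 0.28 ≤ 0.48, so result = 1
¬(((b ⊃ ¬a) ∨ a) ⊃ (b ∧ b)): Gödel ¬ of 1 = 0 (operand ≠ 0)
((b ∨ a) ∨ ¬(((b ⊃ ¬a) ∨ a) ⊃ (b ∧ b))) = max(0.48, 0) = 0.48
¬b: Gödel ¬ of 0.48 = 0 (operand ≠ 0)
(a ⊃ ¬b): 0.28 > 0, so result = 0
(((b ∨ a) ∨ ¬(((b ⊃ ¬a) ∨ a) ⊃ (b ∧ b))) ∧ (a ⊃ ¬b)) = min(0.48, 0) = 0
((b ∧ ((c ⊃ b) ∧ a)) ⊃ (((b ∨ a) ∨ ¬(((b ⊃ ¬a) ∨ a) ⊃ (b ∧ b))) ∧ (a ⊃ ¬b))): 0.28 > 0, so result = 0
(((b ∧ ((c ⊃ b) ∧ a)) ⊃ (((b ∨ a) ∨ ¬(((b ⊃ ¬a) ∨ a) ⊃ (b ∧ b))) ∧ (a ⊃ ¬b))) ∨ c) = max(0, 0.77) = 0.77

0.77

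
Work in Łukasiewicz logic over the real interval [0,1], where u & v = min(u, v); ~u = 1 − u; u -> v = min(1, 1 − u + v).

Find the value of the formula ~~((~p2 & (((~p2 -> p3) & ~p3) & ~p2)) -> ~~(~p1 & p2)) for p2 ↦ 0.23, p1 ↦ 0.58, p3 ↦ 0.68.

~p2: Łukasiewicz ¬ gives 1 − 0.23 = 0.77
~p2: Łukasiewicz ¬ gives 1 − 0.23 = 0.77
(~p2 -> p3): min(1, 1 − 0.77 + 0.68) = 0.91
~p3: Łukasiewicz ¬ gives 1 − 0.68 = 0.32
((~p2 -> p3) & ~p3) = min(0.91, 0.32) = 0.32
~p2: Łukasiewicz ¬ gives 1 − 0.23 = 0.77
(((~p2 -> p3) & ~p3) & ~p2) = min(0.32, 0.77) = 0.32
(~p2 & (((~p2 -> p3) & ~p3) & ~p2)) = min(0.77, 0.32) = 0.32
~p1: Łukasiewicz ¬ gives 1 − 0.58 = 0.42
(~p1 & p2) = min(0.42, 0.23) = 0.23
~(~p1 & p2): Łukasiewicz ¬ gives 1 − 0.23 = 0.77
~~(~p1 & p2): Łukasiewicz ¬ gives 1 − 0.77 = 0.23
((~p2 & (((~p2 -> p3) & ~p3) & ~p2)) -> ~~(~p1 & p2)): min(1, 1 − 0.32 + 0.23) = 0.91
~((~p2 & (((~p2 -> p3) & ~p3) & ~p2)) -> ~~(~p1 & p2)): Łukasiewicz ¬ gives 1 − 0.91 = 0.09
~~((~p2 & (((~p2 -> p3) & ~p3) & ~p2)) -> ~~(~p1 & p2)): Łukasiewicz ¬ gives 1 − 0.09 = 0.91

0.91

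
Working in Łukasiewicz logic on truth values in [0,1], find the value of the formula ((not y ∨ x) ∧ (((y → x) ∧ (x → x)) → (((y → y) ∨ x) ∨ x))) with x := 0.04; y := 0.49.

not y: Łukasiewicz ¬ gives 1 − 0.49 = 0.51
(not y ∨ x) = max(0.51, 0.04) = 0.51
(y → x): min(1, 1 − 0.49 + 0.04) = 0.55
(x → x): min(1, 1 − 0.04 + 0.04) = 1
((y → x) ∧ (x → x)) = min(0.55, 1) = 0.55
(y → y): min(1, 1 − 0.49 + 0.49) = 1
((y → y) ∨ x) = max(1, 0.04) = 1
(((y → y) ∨ x) ∨ x) = max(1, 0.04) = 1
(((y → x) ∧ (x → x)) → (((y → y) ∨ x) ∨ x)): min(1, 1 − 0.55 + 1) = 1
((not y ∨ x) ∧ (((y → x) ∧ (x → x)) → (((y → y) ∨ x) ∨ x))) = min(0.51, 1) = 0.51

0.51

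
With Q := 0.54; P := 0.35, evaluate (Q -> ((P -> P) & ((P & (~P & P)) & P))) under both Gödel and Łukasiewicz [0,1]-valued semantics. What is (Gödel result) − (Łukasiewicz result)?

-0.81

Gödel evaluation:
  (P -> P): 0.35 ≤ 0.35, so result = 1
  ~P: Gödel ¬ of 0.35 = 0 (operand ≠ 0)
  (~P & P) = min(0, 0.35) = 0
  (P & (~P & P)) = min(0.35, 0) = 0
  ((P & (~P & P)) & P) = min(0, 0.35) = 0
  ((P -> P) & ((P & (~P & P)) & P)) = min(1, 0) = 0
  (Q -> ((P -> P) & ((P & (~P & P)) & P))): 0.54 > 0, so result = 0
  Gödel value = 0
Łukasiewicz evaluation:
  (P -> P): min(1, 1 − 0.35 + 0.35) = 1
  ~P: Łukasiewicz ¬ gives 1 − 0.35 = 0.65
  (~P & P) = min(0.65, 0.35) = 0.35
  (P & (~P & P)) = min(0.35, 0.35) = 0.35
  ((P & (~P & P)) & P) = min(0.35, 0.35) = 0.35
  ((P -> P) & ((P & (~P & P)) & P)) = min(1, 0.35) = 0.35
  (Q -> ((P -> P) & ((P & (~P & P)) & P))): min(1, 1 − 0.54 + 0.35) = 0.81
  Łukasiewicz value = 0.81
Difference: 0 − 0.81 = -0.81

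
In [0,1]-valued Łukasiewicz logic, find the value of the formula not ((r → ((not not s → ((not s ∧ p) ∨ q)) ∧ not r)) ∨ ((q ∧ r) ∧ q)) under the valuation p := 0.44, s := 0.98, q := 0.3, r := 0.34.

not s: Łukasiewicz ¬ gives 1 − 0.98 = 0.02
not not s: Łukasiewicz ¬ gives 1 − 0.02 = 0.98
not s: Łukasiewicz ¬ gives 1 − 0.98 = 0.02
(not s ∧ p) = min(0.02, 0.44) = 0.02
((not s ∧ p) ∨ q) = max(0.02, 0.3) = 0.3
(not not s → ((not s ∧ p) ∨ q)): min(1, 1 − 0.98 + 0.3) = 0.32
not r: Łukasiewicz ¬ gives 1 − 0.34 = 0.66
((not not s → ((not s ∧ p) ∨ q)) ∧ not r) = min(0.32, 0.66) = 0.32
(r → ((not not s → ((not s ∧ p) ∨ q)) ∧ not r)): min(1, 1 − 0.34 + 0.32) = 0.98
(q ∧ r) = min(0.3, 0.34) = 0.3
((q ∧ r) ∧ q) = min(0.3, 0.3) = 0.3
((r → ((not not s → ((not s ∧ p) ∨ q)) ∧ not r)) ∨ ((q ∧ r) ∧ q)) = max(0.98, 0.3) = 0.98
not ((r → ((not not s → ((not s ∧ p) ∨ q)) ∧ not r)) ∨ ((q ∧ r) ∧ q)): Łukasiewicz ¬ gives 1 − 0.98 = 0.02

0.02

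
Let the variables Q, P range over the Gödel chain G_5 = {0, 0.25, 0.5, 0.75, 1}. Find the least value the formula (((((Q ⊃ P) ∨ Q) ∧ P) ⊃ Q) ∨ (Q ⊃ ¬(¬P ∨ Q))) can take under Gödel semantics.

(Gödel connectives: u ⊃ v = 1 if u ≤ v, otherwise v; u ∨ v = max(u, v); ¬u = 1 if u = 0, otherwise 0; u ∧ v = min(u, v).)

0.25

The minimum is attained at Q = 0.25, P = 0.5:
  (Q ⊃ P): 0.25 ≤ 0.5, so result = 1
  ((Q ⊃ P) ∨ Q) = max(1, 0.25) = 1
  (((Q ⊃ P) ∨ Q) ∧ P) = min(1, 0.5) = 0.5
  ((((Q ⊃ P) ∨ Q) ∧ P) ⊃ Q): 0.5 > 0.25, so result = 0.25
  ¬P: Gödel ¬ of 0.5 = 0 (operand ≠ 0)
  (¬P ∨ Q) = max(0, 0.25) = 0.25
  ¬(¬P ∨ Q): Gödel ¬ of 0.25 = 0 (operand ≠ 0)
  (Q ⊃ ¬(¬P ∨ Q)): 0.25 > 0, so result = 0
  (((((Q ⊃ P) ∨ Q) ∧ P) ⊃ Q) ∨ (Q ⊃ ¬(¬P ∨ Q))) = max(0.25, 0) = 0.25
Checking all 25 assignments confirms none give a value below 0.25.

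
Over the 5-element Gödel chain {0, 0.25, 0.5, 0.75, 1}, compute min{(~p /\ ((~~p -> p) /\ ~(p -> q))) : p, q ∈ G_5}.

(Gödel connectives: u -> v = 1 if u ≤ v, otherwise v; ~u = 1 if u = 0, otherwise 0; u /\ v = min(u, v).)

The minimum is attained at p = 0, q = 0:
  ~p: Gödel ¬ of 0 = 1 (operand is 0)
  ~p: Gödel ¬ of 0 = 1 (operand is 0)
  ~~p: Gödel ¬ of 1 = 0 (operand ≠ 0)
  (~~p -> p): 0 ≤ 0, so result = 1
  (p -> q): 0 ≤ 0, so result = 1
  ~(p -> q): Gödel ¬ of 1 = 0 (operand ≠ 0)
  ((~~p -> p) /\ ~(p -> q)) = min(1, 0) = 0
  (~p /\ ((~~p -> p) /\ ~(p -> q))) = min(1, 0) = 0
Checking all 25 assignments confirms none give a value below 0.00.

0.00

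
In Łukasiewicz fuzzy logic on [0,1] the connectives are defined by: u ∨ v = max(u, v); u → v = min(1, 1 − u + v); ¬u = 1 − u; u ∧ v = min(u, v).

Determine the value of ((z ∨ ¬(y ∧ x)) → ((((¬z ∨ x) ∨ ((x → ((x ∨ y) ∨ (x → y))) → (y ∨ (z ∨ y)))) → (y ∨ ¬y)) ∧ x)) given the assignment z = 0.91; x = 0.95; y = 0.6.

0.74

(y ∧ x) = min(0.6, 0.95) = 0.6
¬(y ∧ x): Łukasiewicz ¬ gives 1 − 0.6 = 0.4
(z ∨ ¬(y ∧ x)) = max(0.91, 0.4) = 0.91
¬z: Łukasiewicz ¬ gives 1 − 0.91 = 0.09
(¬z ∨ x) = max(0.09, 0.95) = 0.95
(x ∨ y) = max(0.95, 0.6) = 0.95
(x → y): min(1, 1 − 0.95 + 0.6) = 0.65
((x ∨ y) ∨ (x → y)) = max(0.95, 0.65) = 0.95
(x → ((x ∨ y) ∨ (x → y))): min(1, 1 − 0.95 + 0.95) = 1
(z ∨ y) = max(0.91, 0.6) = 0.91
(y ∨ (z ∨ y)) = max(0.6, 0.91) = 0.91
((x → ((x ∨ y) ∨ (x → y))) → (y ∨ (z ∨ y))): min(1, 1 − 1 + 0.91) = 0.91
((¬z ∨ x) ∨ ((x → ((x ∨ y) ∨ (x → y))) → (y ∨ (z ∨ y)))) = max(0.95, 0.91) = 0.95
¬y: Łukasiewicz ¬ gives 1 − 0.6 = 0.4
(y ∨ ¬y) = max(0.6, 0.4) = 0.6
(((¬z ∨ x) ∨ ((x → ((x ∨ y) ∨ (x → y))) → (y ∨ (z ∨ y)))) → (y ∨ ¬y)): min(1, 1 − 0.95 + 0.6) = 0.65
((((¬z ∨ x) ∨ ((x → ((x ∨ y) ∨ (x → y))) → (y ∨ (z ∨ y)))) → (y ∨ ¬y)) ∧ x) = min(0.65, 0.95) = 0.65
((z ∨ ¬(y ∧ x)) → ((((¬z ∨ x) ∨ ((x → ((x ∨ y) ∨ (x → y))) → (y ∨ (z ∨ y)))) → (y ∨ ¬y)) ∧ x)): min(1, 1 − 0.91 + 0.65) = 0.74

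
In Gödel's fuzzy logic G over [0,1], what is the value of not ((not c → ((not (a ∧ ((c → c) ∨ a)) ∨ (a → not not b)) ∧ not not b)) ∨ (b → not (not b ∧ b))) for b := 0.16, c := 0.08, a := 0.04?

0.00

not c: Gödel ¬ of 0.08 = 0 (operand ≠ 0)
(c → c): 0.08 ≤ 0.08, so result = 1
((c → c) ∨ a) = max(1, 0.04) = 1
(a ∧ ((c → c) ∨ a)) = min(0.04, 1) = 0.04
not (a ∧ ((c → c) ∨ a)): Gödel ¬ of 0.04 = 0 (operand ≠ 0)
not b: Gödel ¬ of 0.16 = 0 (operand ≠ 0)
not not b: Gödel ¬ of 0 = 1 (operand is 0)
(a → not not b): 0.04 ≤ 1, so result = 1
(not (a ∧ ((c → c) ∨ a)) ∨ (a → not not b)) = max(0, 1) = 1
not b: Gödel ¬ of 0.16 = 0 (operand ≠ 0)
not not b: Gödel ¬ of 0 = 1 (operand is 0)
((not (a ∧ ((c → c) ∨ a)) ∨ (a → not not b)) ∧ not not b) = min(1, 1) = 1
(not c → ((not (a ∧ ((c → c) ∨ a)) ∨ (a → not not b)) ∧ not not b)): 0 ≤ 1, so result = 1
not b: Gödel ¬ of 0.16 = 0 (operand ≠ 0)
(not b ∧ b) = min(0, 0.16) = 0
not (not b ∧ b): Gödel ¬ of 0 = 1 (operand is 0)
(b → not (not b ∧ b)): 0.16 ≤ 1, so result = 1
((not c → ((not (a ∧ ((c → c) ∨ a)) ∨ (a → not not b)) ∧ not not b)) ∨ (b → not (not b ∧ b))) = max(1, 1) = 1
not ((not c → ((not (a ∧ ((c → c) ∨ a)) ∨ (a → not not b)) ∧ not not b)) ∨ (b → not (not b ∧ b))): Gödel ¬ of 1 = 0 (operand ≠ 0)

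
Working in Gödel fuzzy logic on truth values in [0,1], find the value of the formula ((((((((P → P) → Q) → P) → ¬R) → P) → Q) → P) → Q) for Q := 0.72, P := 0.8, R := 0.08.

0.72

(P → P): 0.8 ≤ 0.8, so result = 1
((P → P) → Q): 1 > 0.72, so result = 0.72
(((P → P) → Q) → P): 0.72 ≤ 0.8, so result = 1
¬R: Gödel ¬ of 0.08 = 0 (operand ≠ 0)
((((P → P) → Q) → P) → ¬R): 1 > 0, so result = 0
(((((P → P) → Q) → P) → ¬R) → P): 0 ≤ 0.8, so result = 1
((((((P → P) → Q) → P) → ¬R) → P) → Q): 1 > 0.72, so result = 0.72
(((((((P → P) → Q) → P) → ¬R) → P) → Q) → P): 0.72 ≤ 0.8, so result = 1
((((((((P → P) → Q) → P) → ¬R) → P) → Q) → P) → Q): 1 > 0.72, so result = 0.72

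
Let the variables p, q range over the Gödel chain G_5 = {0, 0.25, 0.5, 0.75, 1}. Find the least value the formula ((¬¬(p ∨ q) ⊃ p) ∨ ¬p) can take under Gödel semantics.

The minimum is attained at p = 0.25, q = 0:
  (p ∨ q) = max(0.25, 0) = 0.25
  ¬(p ∨ q): Gödel ¬ of 0.25 = 0 (operand ≠ 0)
  ¬¬(p ∨ q): Gödel ¬ of 0 = 1 (operand is 0)
  (¬¬(p ∨ q) ⊃ p): 1 > 0.25, so result = 0.25
  ¬p: Gödel ¬ of 0.25 = 0 (operand ≠ 0)
  ((¬¬(p ∨ q) ⊃ p) ∨ ¬p) = max(0.25, 0) = 0.25
Checking all 25 assignments confirms none give a value below 0.25.

0.25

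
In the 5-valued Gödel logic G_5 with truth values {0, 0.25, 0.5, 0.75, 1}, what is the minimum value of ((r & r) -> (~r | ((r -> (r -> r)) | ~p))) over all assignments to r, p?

1.00

Every assignment gives 1. For instance at r = 0, p = 0:
  (r & r) = min(0, 0) = 0
  ~r: Gödel ¬ of 0 = 1 (operand is 0)
  (r -> r): 0 ≤ 0, so result = 1
  (r -> (r -> r)): 0 ≤ 1, so result = 1
  ~p: Gödel ¬ of 0 = 1 (operand is 0)
  ((r -> (r -> r)) | ~p) = max(1, 1) = 1
  (~r | ((r -> (r -> r)) | ~p)) = max(1, 1) = 1
  ((r & r) -> (~r | ((r -> (r -> r)) | ~p))): 0 ≤ 1, so result = 1
All 25 assignments give value 1 — the formula is a G_5-tautology.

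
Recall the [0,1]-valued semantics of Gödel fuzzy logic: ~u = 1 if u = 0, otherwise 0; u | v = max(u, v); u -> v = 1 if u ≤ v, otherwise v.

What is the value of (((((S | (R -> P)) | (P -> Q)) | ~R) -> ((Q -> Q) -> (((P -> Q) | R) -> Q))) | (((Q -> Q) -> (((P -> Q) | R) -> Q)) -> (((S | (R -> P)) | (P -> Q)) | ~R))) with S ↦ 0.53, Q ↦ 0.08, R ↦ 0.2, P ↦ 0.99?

(R -> P): 0.2 ≤ 0.99, so result = 1
(S | (R -> P)) = max(0.53, 1) = 1
(P -> Q): 0.99 > 0.08, so result = 0.08
((S | (R -> P)) | (P -> Q)) = max(1, 0.08) = 1
~R: Gödel ¬ of 0.2 = 0 (operand ≠ 0)
(((S | (R -> P)) | (P -> Q)) | ~R) = max(1, 0) = 1
(Q -> Q): 0.08 ≤ 0.08, so result = 1
(P -> Q): 0.99 > 0.08, so result = 0.08
((P -> Q) | R) = max(0.08, 0.2) = 0.2
(((P -> Q) | R) -> Q): 0.2 > 0.08, so result = 0.08
((Q -> Q) -> (((P -> Q) | R) -> Q)): 1 > 0.08, so result = 0.08
((((S | (R -> P)) | (P -> Q)) | ~R) -> ((Q -> Q) -> (((P -> Q) | R) -> Q))): 1 > 0.08, so result = 0.08
(Q -> Q): 0.08 ≤ 0.08, so result = 1
(P -> Q): 0.99 > 0.08, so result = 0.08
((P -> Q) | R) = max(0.08, 0.2) = 0.2
(((P -> Q) | R) -> Q): 0.2 > 0.08, so result = 0.08
((Q -> Q) -> (((P -> Q) | R) -> Q)): 1 > 0.08, so result = 0.08
(R -> P): 0.2 ≤ 0.99, so result = 1
(S | (R -> P)) = max(0.53, 1) = 1
(P -> Q): 0.99 > 0.08, so result = 0.08
((S | (R -> P)) | (P -> Q)) = max(1, 0.08) = 1
~R: Gödel ¬ of 0.2 = 0 (operand ≠ 0)
(((S | (R -> P)) | (P -> Q)) | ~R) = max(1, 0) = 1
(((Q -> Q) -> (((P -> Q) | R) -> Q)) -> (((S | (R -> P)) | (P -> Q)) | ~R)): 0.08 ≤ 1, so result = 1
(((((S | (R -> P)) | (P -> Q)) | ~R) -> ((Q -> Q) -> (((P -> Q) | R) -> Q))) | (((Q -> Q) -> (((P -> Q) | R) -> Q)) -> (((S | (R -> P)) | (P -> Q)) | ~R))) = max(0.08, 1) = 1

1.00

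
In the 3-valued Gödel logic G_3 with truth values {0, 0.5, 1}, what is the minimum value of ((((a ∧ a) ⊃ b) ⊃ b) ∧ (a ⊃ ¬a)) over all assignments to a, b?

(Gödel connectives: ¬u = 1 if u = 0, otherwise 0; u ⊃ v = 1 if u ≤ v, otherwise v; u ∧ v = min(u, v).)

0.00

The minimum is attained at a = 0, b = 0:
  (a ∧ a) = min(0, 0) = 0
  ((a ∧ a) ⊃ b): 0 ≤ 0, so result = 1
  (((a ∧ a) ⊃ b) ⊃ b): 1 > 0, so result = 0
  ¬a: Gödel ¬ of 0 = 1 (operand is 0)
  (a ⊃ ¬a): 0 ≤ 1, so result = 1
  ((((a ∧ a) ⊃ b) ⊃ b) ∧ (a ⊃ ¬a)) = min(0, 1) = 0
Checking all 9 assignments confirms none give a value below 0.00.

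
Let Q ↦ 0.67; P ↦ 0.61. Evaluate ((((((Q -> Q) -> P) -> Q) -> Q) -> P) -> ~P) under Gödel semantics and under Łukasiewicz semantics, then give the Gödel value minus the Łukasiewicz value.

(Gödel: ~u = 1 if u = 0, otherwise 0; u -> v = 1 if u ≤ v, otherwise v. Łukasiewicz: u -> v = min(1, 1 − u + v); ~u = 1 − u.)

-0.45

Gödel evaluation:
  (Q -> Q): 0.67 ≤ 0.67, so result = 1
  ((Q -> Q) -> P): 1 > 0.61, so result = 0.61
  (((Q -> Q) -> P) -> Q): 0.61 ≤ 0.67, so result = 1
  ((((Q -> Q) -> P) -> Q) -> Q): 1 > 0.67, so result = 0.67
  (((((Q -> Q) -> P) -> Q) -> Q) -> P): 0.67 > 0.61, so result = 0.61
  ~P: Gödel ¬ of 0.61 = 0 (operand ≠ 0)
  ((((((Q -> Q) -> P) -> Q) -> Q) -> P) -> ~P): 0.61 > 0, so result = 0
  Gödel value = 0
Łukasiewicz evaluation:
  (Q -> Q): min(1, 1 − 0.67 + 0.67) = 1
  ((Q -> Q) -> P): min(1, 1 − 1 + 0.61) = 0.61
  (((Q -> Q) -> P) -> Q): min(1, 1 − 0.61 + 0.67) = 1
  ((((Q -> Q) -> P) -> Q) -> Q): min(1, 1 − 1 + 0.67) = 0.67
  (((((Q -> Q) -> P) -> Q) -> Q) -> P): min(1, 1 − 0.67 + 0.61) = 0.94
  ~P: Łukasiewicz ¬ gives 1 − 0.61 = 0.39
  ((((((Q -> Q) -> P) -> Q) -> Q) -> P) -> ~P): min(1, 1 − 0.94 + 0.39) = 0.45
  Łukasiewicz value = 0.45
Difference: 0 − 0.45 = -0.45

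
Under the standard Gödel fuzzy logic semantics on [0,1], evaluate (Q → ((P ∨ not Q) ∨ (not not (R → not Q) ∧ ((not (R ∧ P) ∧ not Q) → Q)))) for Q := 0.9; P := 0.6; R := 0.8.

0.60

not Q: Gödel ¬ of 0.9 = 0 (operand ≠ 0)
(P ∨ not Q) = max(0.6, 0) = 0.6
not Q: Gödel ¬ of 0.9 = 0 (operand ≠ 0)
(R → not Q): 0.8 > 0, so result = 0
not (R → not Q): Gödel ¬ of 0 = 1 (operand is 0)
not not (R → not Q): Gödel ¬ of 1 = 0 (operand ≠ 0)
(R ∧ P) = min(0.8, 0.6) = 0.6
not (R ∧ P): Gödel ¬ of 0.6 = 0 (operand ≠ 0)
not Q: Gödel ¬ of 0.9 = 0 (operand ≠ 0)
(not (R ∧ P) ∧ not Q) = min(0, 0) = 0
((not (R ∧ P) ∧ not Q) → Q): 0 ≤ 0.9, so result = 1
(not not (R → not Q) ∧ ((not (R ∧ P) ∧ not Q) → Q)) = min(0, 1) = 0
((P ∨ not Q) ∨ (not not (R → not Q) ∧ ((not (R ∧ P) ∧ not Q) → Q))) = max(0.6, 0) = 0.6
(Q → ((P ∨ not Q) ∨ (not not (R → not Q) ∧ ((not (R ∧ P) ∧ not Q) → Q)))): 0.9 > 0.6, so result = 0.6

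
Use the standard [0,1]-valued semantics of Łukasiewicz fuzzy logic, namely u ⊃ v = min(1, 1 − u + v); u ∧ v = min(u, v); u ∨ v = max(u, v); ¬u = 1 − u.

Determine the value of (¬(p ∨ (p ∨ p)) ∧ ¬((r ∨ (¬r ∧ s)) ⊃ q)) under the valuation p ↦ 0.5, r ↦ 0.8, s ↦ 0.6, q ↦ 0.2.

(p ∨ p) = max(0.5, 0.5) = 0.5
(p ∨ (p ∨ p)) = max(0.5, 0.5) = 0.5
¬(p ∨ (p ∨ p)): Łukasiewicz ¬ gives 1 − 0.5 = 0.5
¬r: Łukasiewicz ¬ gives 1 − 0.8 = 0.2
(¬r ∧ s) = min(0.2, 0.6) = 0.2
(r ∨ (¬r ∧ s)) = max(0.8, 0.2) = 0.8
((r ∨ (¬r ∧ s)) ⊃ q): min(1, 1 − 0.8 + 0.2) = 0.4
¬((r ∨ (¬r ∧ s)) ⊃ q): Łukasiewicz ¬ gives 1 − 0.4 = 0.6
(¬(p ∨ (p ∨ p)) ∧ ¬((r ∨ (¬r ∧ s)) ⊃ q)) = min(0.5, 0.6) = 0.5

0.50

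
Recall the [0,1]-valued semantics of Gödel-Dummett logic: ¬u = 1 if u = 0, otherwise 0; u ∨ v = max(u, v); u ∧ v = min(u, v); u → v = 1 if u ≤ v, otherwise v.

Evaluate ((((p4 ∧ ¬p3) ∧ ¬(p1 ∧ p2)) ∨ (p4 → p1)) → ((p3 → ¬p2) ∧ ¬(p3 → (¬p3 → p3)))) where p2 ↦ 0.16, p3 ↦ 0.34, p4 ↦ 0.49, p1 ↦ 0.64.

0.00

¬p3: Gödel ¬ of 0.34 = 0 (operand ≠ 0)
(p4 ∧ ¬p3) = min(0.49, 0) = 0
(p1 ∧ p2) = min(0.64, 0.16) = 0.16
¬(p1 ∧ p2): Gödel ¬ of 0.16 = 0 (operand ≠ 0)
((p4 ∧ ¬p3) ∧ ¬(p1 ∧ p2)) = min(0, 0) = 0
(p4 → p1): 0.49 ≤ 0.64, so result = 1
(((p4 ∧ ¬p3) ∧ ¬(p1 ∧ p2)) ∨ (p4 → p1)) = max(0, 1) = 1
¬p2: Gödel ¬ of 0.16 = 0 (operand ≠ 0)
(p3 → ¬p2): 0.34 > 0, so result = 0
¬p3: Gödel ¬ of 0.34 = 0 (operand ≠ 0)
(¬p3 → p3): 0 ≤ 0.34, so result = 1
(p3 → (¬p3 → p3)): 0.34 ≤ 1, so result = 1
¬(p3 → (¬p3 → p3)): Gödel ¬ of 1 = 0 (operand ≠ 0)
((p3 → ¬p2) ∧ ¬(p3 → (¬p3 → p3))) = min(0, 0) = 0
((((p4 ∧ ¬p3) ∧ ¬(p1 ∧ p2)) ∨ (p4 → p1)) → ((p3 → ¬p2) ∧ ¬(p3 → (¬p3 → p3)))): 1 > 0, so result = 0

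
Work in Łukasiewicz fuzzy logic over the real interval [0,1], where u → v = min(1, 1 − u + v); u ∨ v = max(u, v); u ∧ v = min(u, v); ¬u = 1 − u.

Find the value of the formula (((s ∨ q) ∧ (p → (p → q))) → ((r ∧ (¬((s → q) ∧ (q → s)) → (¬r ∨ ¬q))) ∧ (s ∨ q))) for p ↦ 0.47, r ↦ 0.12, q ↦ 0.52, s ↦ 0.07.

0.60

(s ∨ q) = max(0.07, 0.52) = 0.52
(p → q): min(1, 1 − 0.47 + 0.52) = 1
(p → (p → q)): min(1, 1 − 0.47 + 1) = 1
((s ∨ q) ∧ (p → (p → q))) = min(0.52, 1) = 0.52
(s → q): min(1, 1 − 0.07 + 0.52) = 1
(q → s): min(1, 1 − 0.52 + 0.07) = 0.55
((s → q) ∧ (q → s)) = min(1, 0.55) = 0.55
¬((s → q) ∧ (q → s)): Łukasiewicz ¬ gives 1 − 0.55 = 0.45
¬r: Łukasiewicz ¬ gives 1 − 0.12 = 0.88
¬q: Łukasiewicz ¬ gives 1 − 0.52 = 0.48
(¬r ∨ ¬q) = max(0.88, 0.48) = 0.88
(¬((s → q) ∧ (q → s)) → (¬r ∨ ¬q)): min(1, 1 − 0.45 + 0.88) = 1
(r ∧ (¬((s → q) ∧ (q → s)) → (¬r ∨ ¬q))) = min(0.12, 1) = 0.12
(s ∨ q) = max(0.07, 0.52) = 0.52
((r ∧ (¬((s → q) ∧ (q → s)) → (¬r ∨ ¬q))) ∧ (s ∨ q)) = min(0.12, 0.52) = 0.12
(((s ∨ q) ∧ (p → (p → q))) → ((r ∧ (¬((s → q) ∧ (q → s)) → (¬r ∨ ¬q))) ∧ (s ∨ q))): min(1, 1 − 0.52 + 0.12) = 0.6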